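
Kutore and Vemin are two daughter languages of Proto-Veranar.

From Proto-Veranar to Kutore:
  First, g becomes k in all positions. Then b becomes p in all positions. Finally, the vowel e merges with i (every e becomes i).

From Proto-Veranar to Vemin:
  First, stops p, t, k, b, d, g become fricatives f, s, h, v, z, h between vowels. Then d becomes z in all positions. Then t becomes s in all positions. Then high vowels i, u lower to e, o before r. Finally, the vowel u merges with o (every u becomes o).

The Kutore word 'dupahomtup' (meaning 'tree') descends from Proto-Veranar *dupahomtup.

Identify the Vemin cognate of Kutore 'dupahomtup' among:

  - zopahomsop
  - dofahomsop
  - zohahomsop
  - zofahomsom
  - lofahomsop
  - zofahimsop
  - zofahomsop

Vemin: start from *dupahomtup.
  rule 1 (intervocalic lenition): dupahomtup → dufahomtup
  rule 2 (unconditioned shift): dufahomtup → zufahomtup
  rule 3 (unconditioned shift): zufahomtup → zufahomsup
  rule 4: no change — zufahomsup
  rule 5 (vowel merger): zufahomsup → zofahomsop
  ⇒ Vemin zofahomsop
Among the options, 'zofahomsop' alone shows every Vemin change applied in order.

zofahomsop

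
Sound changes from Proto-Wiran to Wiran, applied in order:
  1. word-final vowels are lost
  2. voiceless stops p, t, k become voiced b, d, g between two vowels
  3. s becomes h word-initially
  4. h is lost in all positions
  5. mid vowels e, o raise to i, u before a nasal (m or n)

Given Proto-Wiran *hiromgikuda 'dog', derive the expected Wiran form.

Wiran: *hiromgikuda
  hiromgikuda → hiromgikud   [apocope]
  hiromgikud → hiromgigud   [intervocalic voicing]
  hiromgigud (rule 3 does not apply)
  hiromgigud → iromgigud   [h-loss]
  iromgigud → irumgigud   [pre-nasal raising]
  giving Wiran irumgigud.

irumgigud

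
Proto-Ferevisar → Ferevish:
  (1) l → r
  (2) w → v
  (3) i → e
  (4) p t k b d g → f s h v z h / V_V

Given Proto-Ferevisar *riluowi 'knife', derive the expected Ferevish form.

Ferevish: start from *riluowi.
  rule 1 (unconditioned shift): riluowi → riruowi
  rule 2 (unconditioned shift): riruowi → riruovi
  rule 3 (vowel merger): riruovi → reruove
  rule 4: no change — reruove
  ⇒ Ferevish reruove

reruove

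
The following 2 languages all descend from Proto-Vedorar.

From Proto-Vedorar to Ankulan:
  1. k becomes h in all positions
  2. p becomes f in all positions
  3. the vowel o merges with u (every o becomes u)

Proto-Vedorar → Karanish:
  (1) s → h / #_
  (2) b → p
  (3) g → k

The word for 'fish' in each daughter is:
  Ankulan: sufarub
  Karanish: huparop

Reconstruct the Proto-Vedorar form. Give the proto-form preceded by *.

Position 7: Ankulan has b, Karanish has p. Ankulan preserves b here (none of its changes turn any other segment into b), so the proto-segment is *b.
Position 3: Ankulan has f, Karanish has p. Taking the neighbouring segments as reconstructed: Ankulan f could go back to *p or *f; Karanish p could go back to *p or *b — the one source consistent with every daughter is *p.
Verify the candidate proto-form against each daughter:
Ankulan: *suparob
  suparob (rule 1 does not apply)
  suparob → sufarob   [unconditioned shift]
  sufarob → sufarub   [vowel merger]
  giving Ankulan sufarub.
Karanish: *suparob
  suparob → huparob   [debuccalisation]
  huparob → huparop   [unconditioned shift]
  huparop (rule 3 does not apply)
  giving Karanish huparop.
*suparob is the unique common source.

*suparob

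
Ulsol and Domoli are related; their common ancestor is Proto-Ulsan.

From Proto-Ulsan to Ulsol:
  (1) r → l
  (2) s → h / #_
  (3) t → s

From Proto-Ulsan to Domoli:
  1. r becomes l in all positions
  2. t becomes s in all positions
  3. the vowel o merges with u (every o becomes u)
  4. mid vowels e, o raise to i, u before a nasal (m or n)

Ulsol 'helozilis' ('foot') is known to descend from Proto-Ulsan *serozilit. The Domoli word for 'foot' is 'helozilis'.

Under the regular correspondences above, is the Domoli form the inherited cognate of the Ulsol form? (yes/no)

no

Derive the expected Domoli reflex of *serozilit:
Domoli: *serozilit > selozilit > selozilis > seluzilis  (by unconditioned shift, unconditioned shift, vowel merger)
The regular Domoli reflex would be 'seluzilis', but the attested form is 'helozilis'. The correspondence is irregular, so they are not cognates (the Domoli form has a different source).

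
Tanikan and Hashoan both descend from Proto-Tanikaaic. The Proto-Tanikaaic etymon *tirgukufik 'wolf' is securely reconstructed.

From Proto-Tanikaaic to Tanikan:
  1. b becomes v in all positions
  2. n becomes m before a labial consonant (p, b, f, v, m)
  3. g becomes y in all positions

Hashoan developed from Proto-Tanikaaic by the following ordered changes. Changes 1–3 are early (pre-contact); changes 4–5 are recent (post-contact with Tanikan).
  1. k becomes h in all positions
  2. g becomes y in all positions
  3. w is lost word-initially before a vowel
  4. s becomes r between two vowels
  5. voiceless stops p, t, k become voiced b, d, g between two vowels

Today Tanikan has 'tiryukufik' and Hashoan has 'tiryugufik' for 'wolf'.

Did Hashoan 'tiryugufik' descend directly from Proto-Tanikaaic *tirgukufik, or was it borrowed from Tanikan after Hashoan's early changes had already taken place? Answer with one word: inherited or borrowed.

borrowed

If inherited, *tirgukufik would pass through all of Hashoan's changes:
Hashoan: start from *tirgukufik.
  rule 1 (unconditioned shift): tirgukufik → tirguhufih
  rule 2 (unconditioned shift): tirguhufih → tiryuhufih
  rule 3: no change — tiryuhufih
  rule 4: no change — tiryuhufih
  rule 5: no change — tiryuhufih
  ⇒ Hashoan tiryuhufih
If borrowed from Tanikan 'tiryukufik' after the early changes, it would undergo only the recent ones:
  rule 4 (rhotacism): no change (tiryukufik)
  rule 5 (intervocalic voicing): tiryukufik → tiryugufik
  ⇒ as a loan: tiryugufik
Hashoan 'tiryugufik' matches the loan outcome 'tiryugufik', not the inherited 'tiryuhufih' — it skipped the early Hashoan changes, so it was borrowed from Tanikan.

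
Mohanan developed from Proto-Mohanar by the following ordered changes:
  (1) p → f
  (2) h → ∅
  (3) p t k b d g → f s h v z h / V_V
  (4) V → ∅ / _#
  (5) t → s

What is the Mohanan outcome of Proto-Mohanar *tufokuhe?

Mohanan: *tufokuhe > tufokue > tufohue > tufohu > sufohu  (by h-loss, intervocalic lenition, apocope, unconditioned shift)

sufohu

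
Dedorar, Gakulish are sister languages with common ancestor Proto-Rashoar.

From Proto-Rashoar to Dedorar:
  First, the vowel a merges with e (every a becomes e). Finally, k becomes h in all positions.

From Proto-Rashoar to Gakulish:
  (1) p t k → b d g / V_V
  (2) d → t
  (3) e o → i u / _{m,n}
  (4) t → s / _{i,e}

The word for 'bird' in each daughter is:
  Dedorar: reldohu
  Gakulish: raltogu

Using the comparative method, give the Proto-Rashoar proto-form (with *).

*raldoku

Position 2: Dedorar has e, Gakulish has a. Gakulish preserves a here (none of its changes turn any other segment into a), so the proto-segment is *a.
Position 4: Dedorar has d, Gakulish has t. Dedorar preserves d here (none of its changes turn any other segment into d), so the proto-segment is *d.
Position 6: Dedorar has h, Gakulish has g. Taking the neighbouring segments as reconstructed: Dedorar h could go back to *k or *h; Gakulish g could go back to *k or *g — the one source consistent with every daughter is *k.
This points to *raldoku. Verify forward in each daughter:
Dedorar: start from *raldoku.
  rule 1 (vowel merger): raldoku → reldoku
  rule 2 (unconditioned shift): reldoku → reldohu
  ⇒ Dedorar reldohu
Gakulish: start from *raldoku.
  rule 1 (intervocalic voicing): raldoku → raldogu
  rule 2 (unconditioned shift): raldogu → raltogu
  rule 3: no change — raltogu
  rule 4: no change — raltogu
  ⇒ Gakulish raltogu
Only *raldoku yields all of Dedorar reldohu, Gakulish raltogu.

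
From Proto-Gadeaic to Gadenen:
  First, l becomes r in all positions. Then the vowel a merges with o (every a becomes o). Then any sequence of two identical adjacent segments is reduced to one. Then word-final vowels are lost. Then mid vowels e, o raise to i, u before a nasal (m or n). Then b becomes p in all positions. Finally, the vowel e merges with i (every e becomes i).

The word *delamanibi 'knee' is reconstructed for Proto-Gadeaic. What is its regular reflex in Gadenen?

Gadenen: *delamanibi
  delamanibi → deramanibi   [unconditioned shift]
  deramanibi → deromonibi   [vowel merger]
  deromonibi (rule 3 does not apply)
  deromonibi → deromonib   [apocope]
  deromonib → derumunib   [pre-nasal raising]
  derumunib → derumunip   [unconditioned shift]
  derumunip → dirumunip   [vowel merger]
  giving Gadenen dirumunip.

dirumunip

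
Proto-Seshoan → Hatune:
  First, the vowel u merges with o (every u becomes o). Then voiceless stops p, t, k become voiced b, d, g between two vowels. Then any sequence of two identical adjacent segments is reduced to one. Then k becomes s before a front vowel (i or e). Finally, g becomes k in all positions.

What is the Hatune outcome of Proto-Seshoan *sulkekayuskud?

solsekayoskod

Hatune: start from *sulkekayuskud.
  rule 1 (vowel merger): sulkekayuskud → solkekayoskod
  rule 2 (intervocalic voicing): solkekayoskod → solkegayoskod
  rule 3: no change — solkegayoskod
  rule 4 (palatalisation): solkegayoskod → solsegayoskod
  rule 5 (unconditioned shift): solsegayoskod → solsekayoskod
  ⇒ Hatune solsekayoskod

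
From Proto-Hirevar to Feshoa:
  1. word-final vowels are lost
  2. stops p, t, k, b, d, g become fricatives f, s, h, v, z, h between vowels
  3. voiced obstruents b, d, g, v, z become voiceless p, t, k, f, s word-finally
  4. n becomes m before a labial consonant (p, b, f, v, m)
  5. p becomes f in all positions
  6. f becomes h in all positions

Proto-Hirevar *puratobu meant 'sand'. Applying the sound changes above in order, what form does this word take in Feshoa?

Feshoa: *puratobu
  puratobu → puratob   [apocope]
  puratob → purasob   [intervocalic lenition]
  purasob → purasop   [final devoicing]
  purasop (rule 4 does not apply)
  purasop → furasof   [unconditioned shift]
  furasof → hurasoh   [unconditioned shift]
  giving Feshoa hurasoh.

hurasoh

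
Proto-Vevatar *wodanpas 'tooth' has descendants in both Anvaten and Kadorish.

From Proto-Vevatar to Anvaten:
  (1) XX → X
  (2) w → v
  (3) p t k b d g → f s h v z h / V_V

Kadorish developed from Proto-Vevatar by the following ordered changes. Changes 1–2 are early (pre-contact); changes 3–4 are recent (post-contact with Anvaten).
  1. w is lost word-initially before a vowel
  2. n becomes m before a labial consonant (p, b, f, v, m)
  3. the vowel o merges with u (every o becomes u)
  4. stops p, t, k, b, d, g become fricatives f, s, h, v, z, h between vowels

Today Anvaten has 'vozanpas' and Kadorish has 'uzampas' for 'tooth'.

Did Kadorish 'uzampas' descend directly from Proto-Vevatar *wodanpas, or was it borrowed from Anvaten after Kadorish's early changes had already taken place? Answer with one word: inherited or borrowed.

If inherited, *wodanpas would pass through all of Kadorish's changes:
Kadorish: start from *wodanpas.
  rule 1 (glide loss): wodanpas → odanpas
  rule 2 (nasal place assimilation): odanpas → odampas
  rule 3 (vowel merger): odampas → udampas
  rule 4 (intervocalic lenition): udampas → uzampas
  ⇒ Kadorish uzampas
If borrowed from Anvaten 'vozanpas' after the early changes, it would undergo only the recent ones:
  rule 3 (vowel merger): vozanpas → vuzanpas
  rule 4 (intervocalic lenition): no change (vuzanpas)
  ⇒ as a loan: vuzanpas
Kadorish 'uzampas' matches the inherited outcome exactly, so it is an inherited cognate, not a loan.

inherited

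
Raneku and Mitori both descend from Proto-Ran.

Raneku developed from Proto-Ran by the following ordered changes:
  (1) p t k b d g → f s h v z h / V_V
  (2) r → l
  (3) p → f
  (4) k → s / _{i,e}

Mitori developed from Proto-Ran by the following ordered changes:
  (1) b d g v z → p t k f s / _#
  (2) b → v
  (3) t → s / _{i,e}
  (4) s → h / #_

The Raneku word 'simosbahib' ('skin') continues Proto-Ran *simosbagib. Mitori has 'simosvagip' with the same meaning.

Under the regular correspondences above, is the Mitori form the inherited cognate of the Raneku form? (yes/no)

Derive the expected Mitori reflex of *simosbagib:
Mitori: start from *simosbagib.
  rule 1 (final devoicing): simosbagib → simosbagip
  rule 2 (unconditioned shift): simosbagip → simosvagip
  rule 3: no change — simosvagip
  rule 4 (debuccalisation): simosvagip → himosvagip
  ⇒ Mitori himosvagip
The regular Mitori reflex would be 'himosvagip', but the attested form is 'simosvagip'. The correspondence is irregular, so they are not cognates (the Mitori form has a different source).

no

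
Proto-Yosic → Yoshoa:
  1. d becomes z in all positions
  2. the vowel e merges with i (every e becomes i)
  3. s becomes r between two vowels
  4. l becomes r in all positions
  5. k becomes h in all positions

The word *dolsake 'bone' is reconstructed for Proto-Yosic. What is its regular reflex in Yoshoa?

zorsahi

Yoshoa: *dolsake > zolsake > zolsaki > zorsaki > zorsahi  (by unconditioned shift, vowel merger, unconditioned shift, unconditioned shift)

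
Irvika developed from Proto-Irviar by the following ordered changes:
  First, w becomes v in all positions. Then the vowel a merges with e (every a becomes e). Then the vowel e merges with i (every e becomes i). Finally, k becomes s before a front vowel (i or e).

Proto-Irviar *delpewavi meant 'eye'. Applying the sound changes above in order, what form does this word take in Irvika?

dilpivivi

Irvika: *delpewavi > delpevavi > delpevevi > dilpivivi  (by unconditioned shift, vowel merger, vowel merger)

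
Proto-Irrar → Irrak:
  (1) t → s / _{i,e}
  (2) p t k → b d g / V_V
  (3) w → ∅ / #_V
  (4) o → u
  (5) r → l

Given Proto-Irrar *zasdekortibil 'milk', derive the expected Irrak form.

zasdegulsibil

Irrak: *zasdekortibil > zasdekorsibil > zasdegorsibil > zasdegursibil > zasdegulsibil  (by palatalisation, intervocalic voicing, vowel merger, unconditioned shift)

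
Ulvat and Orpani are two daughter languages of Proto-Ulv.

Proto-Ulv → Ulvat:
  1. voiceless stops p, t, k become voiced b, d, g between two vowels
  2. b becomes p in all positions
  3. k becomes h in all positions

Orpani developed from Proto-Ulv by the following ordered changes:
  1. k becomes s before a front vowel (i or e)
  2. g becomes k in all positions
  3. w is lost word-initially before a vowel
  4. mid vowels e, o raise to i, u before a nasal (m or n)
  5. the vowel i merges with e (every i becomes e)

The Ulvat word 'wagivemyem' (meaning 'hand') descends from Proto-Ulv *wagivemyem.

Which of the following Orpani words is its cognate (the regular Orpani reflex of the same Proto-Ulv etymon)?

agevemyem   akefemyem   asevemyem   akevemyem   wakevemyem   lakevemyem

akevemyem

Orpani: *wagivemyem > wakivemyem > akivemyem > akivimyim > akevemyem  (by unconditioned shift, glide loss, pre-nasal raising, vowel merger)
Among the options, 'akevemyem' alone shows every Orpani change applied in order.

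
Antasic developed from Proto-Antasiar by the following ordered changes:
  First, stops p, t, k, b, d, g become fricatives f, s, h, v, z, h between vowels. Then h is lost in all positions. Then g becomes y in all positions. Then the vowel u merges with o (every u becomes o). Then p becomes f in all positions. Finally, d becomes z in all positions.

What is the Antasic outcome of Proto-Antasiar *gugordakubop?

yoorzaovof

Antasic: *gugordakubop
  gugordakubop → guhordahuvop   [intervocalic lenition]
  guhordahuvop → guordauvop   [h-loss]
  guordauvop → yuordauvop   [unconditioned shift]
  yuordauvop → yoordaovop   [vowel merger]
  yoordaovop → yoordaovof   [unconditioned shift]
  yoordaovof → yoorzaovof   [unconditioned shift]
  giving Antasic yoorzaovof.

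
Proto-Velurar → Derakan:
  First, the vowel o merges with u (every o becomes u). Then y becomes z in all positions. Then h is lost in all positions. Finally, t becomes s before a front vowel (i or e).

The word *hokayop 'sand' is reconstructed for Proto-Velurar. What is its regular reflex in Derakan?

Derakan: start from *hokayop.
  rule 1 (vowel merger): hokayop → hukayup
  rule 2 (unconditioned shift): hukayup → hukazup
  rule 3 (h-loss): hukazup → ukazup
  rule 4: no change — ukazup
  ⇒ Derakan ukazup

ukazup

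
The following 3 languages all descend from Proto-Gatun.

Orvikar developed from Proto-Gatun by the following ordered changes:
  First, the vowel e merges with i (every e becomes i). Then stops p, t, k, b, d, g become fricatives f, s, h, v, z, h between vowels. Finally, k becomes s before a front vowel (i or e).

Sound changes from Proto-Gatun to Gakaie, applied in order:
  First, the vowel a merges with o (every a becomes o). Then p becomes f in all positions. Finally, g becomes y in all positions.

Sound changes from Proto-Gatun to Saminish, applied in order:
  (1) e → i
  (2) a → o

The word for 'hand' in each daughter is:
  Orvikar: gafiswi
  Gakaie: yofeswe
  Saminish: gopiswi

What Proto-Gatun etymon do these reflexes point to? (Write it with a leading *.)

*gapeswe

Position 1: Orvikar has g, Gakaie has y, Saminish has g. Orvikar preserves g here (none of its changes turn any other segment into g), so the proto-segment is *g.
Position 7: Orvikar has i, Gakaie has e, Saminish has i. Gakaie preserves e here (none of its changes turn any other segment into e), so the proto-segment is *e.
Position 3: Orvikar has f, Gakaie has f, Saminish has p. Saminish preserves p here (none of its changes turn any other segment into p), so the proto-segment is *p.
Verify the candidate proto-form against each daughter:
Orvikar: start from *gapeswe.
  rule 1 (vowel merger): gapeswe → gapiswi
  rule 2 (intervocalic lenition): gapiswi → gafiswi
  rule 3: no change — gafiswi
  ⇒ Orvikar gafiswi
Gakaie: *gapeswe
  gapeswe → gopeswe   [vowel merger]
  gopeswe → gofeswe   [unconditioned shift]
  gofeswe → yofeswe   [unconditioned shift]
  giving Gakaie yofeswe.
Saminish: *gapeswe
  gapeswe → gapiswi   [vowel merger]
  gapiswi → gopiswi   [vowel merger]
  giving Saminish gopiswi.
*gapeswe is the unique common source.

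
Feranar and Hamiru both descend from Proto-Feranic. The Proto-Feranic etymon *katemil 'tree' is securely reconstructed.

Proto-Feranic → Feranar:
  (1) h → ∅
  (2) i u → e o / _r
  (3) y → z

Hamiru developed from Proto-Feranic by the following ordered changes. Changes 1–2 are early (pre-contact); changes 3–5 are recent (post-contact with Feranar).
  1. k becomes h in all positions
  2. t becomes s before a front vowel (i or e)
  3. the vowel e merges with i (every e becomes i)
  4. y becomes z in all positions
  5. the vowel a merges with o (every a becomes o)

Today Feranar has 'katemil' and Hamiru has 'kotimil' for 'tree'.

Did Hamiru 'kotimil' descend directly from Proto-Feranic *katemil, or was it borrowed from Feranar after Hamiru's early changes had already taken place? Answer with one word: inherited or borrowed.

borrowed

If inherited, *katemil would pass through all of Hamiru's changes:
Hamiru: *katemil > hatemil > hasemil > hasimil > hosimil  (by unconditioned shift, palatalisation, vowel merger, vowel merger)
If borrowed from Feranar 'katemil' after the early changes, it would undergo only the recent ones:
  rule 3 (vowel merger): katemil → katimil
  rule 4 (unconditioned shift): no change (katimil)
  rule 5 (vowel merger): katimil → kotimil
  ⇒ as a loan: kotimil
Hamiru 'kotimil' matches the loan outcome 'kotimil', not the inherited 'hosimil' — it skipped the early Hamiru changes, so it was borrowed from Feranar.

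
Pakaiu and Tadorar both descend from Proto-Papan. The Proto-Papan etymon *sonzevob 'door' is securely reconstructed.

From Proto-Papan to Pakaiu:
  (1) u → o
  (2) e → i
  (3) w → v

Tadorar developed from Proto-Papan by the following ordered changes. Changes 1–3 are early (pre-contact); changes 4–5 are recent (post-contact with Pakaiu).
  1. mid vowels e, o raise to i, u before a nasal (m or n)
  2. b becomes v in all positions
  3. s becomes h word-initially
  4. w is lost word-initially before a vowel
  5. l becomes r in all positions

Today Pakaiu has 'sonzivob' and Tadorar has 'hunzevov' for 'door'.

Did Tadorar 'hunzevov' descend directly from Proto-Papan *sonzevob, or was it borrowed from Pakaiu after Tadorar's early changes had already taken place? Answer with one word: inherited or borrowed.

inherited

If inherited, *sonzevob would pass through all of Tadorar's changes:
Tadorar: start from *sonzevob.
  rule 1 (pre-nasal raising): sonzevob → sunzevob
  rule 2 (unconditioned shift): sunzevob → sunzevov
  rule 3 (debuccalisation): sunzevov → hunzevov
  rule 4: no change — hunzevov
  rule 5: no change — hunzevov
  ⇒ Tadorar hunzevov
If borrowed from Pakaiu 'sonzivob' after the early changes, it would undergo only the recent ones:
  rule 4 (glide loss): no change (sonzivob)
  rule 5 (unconditioned shift): no change (sonzivob)
  ⇒ as a loan: sonzivob
Tadorar 'hunzevov' matches the inherited outcome exactly, so it is an inherited cognate, not a loan.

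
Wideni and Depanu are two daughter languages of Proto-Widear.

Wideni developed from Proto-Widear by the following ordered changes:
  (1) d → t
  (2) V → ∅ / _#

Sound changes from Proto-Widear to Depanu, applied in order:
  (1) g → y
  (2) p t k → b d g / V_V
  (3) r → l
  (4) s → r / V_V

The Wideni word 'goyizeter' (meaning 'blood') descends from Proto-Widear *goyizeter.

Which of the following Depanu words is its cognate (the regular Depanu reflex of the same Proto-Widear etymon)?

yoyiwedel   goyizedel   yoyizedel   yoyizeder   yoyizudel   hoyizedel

Depanu: start from *goyizeter.
  rule 1 (unconditioned shift): goyizeter → yoyizeter
  rule 2 (intervocalic voicing): yoyizeter → yoyizeder
  rule 3 (unconditioned shift): yoyizeder → yoyizedel
  rule 4: no change — yoyizedel
  ⇒ Depanu yoyizedel
The other candidates each miss or misapply at least one Depanu change.

yoyizedel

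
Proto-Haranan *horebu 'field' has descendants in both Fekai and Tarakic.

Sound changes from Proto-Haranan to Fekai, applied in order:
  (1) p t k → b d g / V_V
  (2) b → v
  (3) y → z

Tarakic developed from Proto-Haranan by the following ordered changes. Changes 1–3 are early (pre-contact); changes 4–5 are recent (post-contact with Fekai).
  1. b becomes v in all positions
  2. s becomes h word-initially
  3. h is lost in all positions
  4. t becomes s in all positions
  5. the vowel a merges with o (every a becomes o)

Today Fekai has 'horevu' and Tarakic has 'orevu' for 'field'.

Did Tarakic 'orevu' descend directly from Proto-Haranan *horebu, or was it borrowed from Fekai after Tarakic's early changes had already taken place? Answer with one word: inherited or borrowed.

inherited

If inherited, *horebu would pass through all of Tarakic's changes:
Tarakic: *horebu
  horebu → horevu   [unconditioned shift]
  horevu (rule 2 does not apply)
  horevu → orevu   [h-loss]
  orevu (rule 4 does not apply)
  orevu (rule 5 does not apply)
  giving Tarakic orevu.
If borrowed from Fekai 'horevu' after the early changes, it would undergo only the recent ones:
  rule 4 (unconditioned shift): no change (horevu)
  rule 5 (vowel merger): no change (horevu)
  ⇒ as a loan: horevu
Tarakic 'orevu' matches the inherited outcome exactly, so it is an inherited cognate, not a loan.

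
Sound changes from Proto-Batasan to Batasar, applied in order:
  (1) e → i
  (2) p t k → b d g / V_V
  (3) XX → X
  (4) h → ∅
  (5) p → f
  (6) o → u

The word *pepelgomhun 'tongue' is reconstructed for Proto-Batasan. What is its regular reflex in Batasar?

Batasar: start from *pepelgomhun.
  rule 1 (vowel merger): pepelgomhun → pipilgomhun
  rule 2 (intervocalic voicing): pipilgomhun → pibilgomhun
  rule 3: no change — pibilgomhun
  rule 4 (h-loss): pibilgomhun → pibilgomun
  rule 5 (unconditioned shift): pibilgomun → fibilgomun
  rule 6 (vowel merger): fibilgomun → fibilgumun
  ⇒ Batasar fibilgumun

fibilgumun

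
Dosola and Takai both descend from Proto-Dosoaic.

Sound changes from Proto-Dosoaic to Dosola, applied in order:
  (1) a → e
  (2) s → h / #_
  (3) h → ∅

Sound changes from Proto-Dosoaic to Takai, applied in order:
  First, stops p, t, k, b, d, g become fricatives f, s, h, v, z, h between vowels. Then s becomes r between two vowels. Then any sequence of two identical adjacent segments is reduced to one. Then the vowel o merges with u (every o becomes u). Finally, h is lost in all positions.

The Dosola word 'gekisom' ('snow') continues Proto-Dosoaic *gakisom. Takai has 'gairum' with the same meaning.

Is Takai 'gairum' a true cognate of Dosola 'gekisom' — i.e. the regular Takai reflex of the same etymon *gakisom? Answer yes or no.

Derive the expected Takai reflex of *gakisom:
Takai: start from *gakisom.
  rule 1 (intervocalic lenition): gakisom → gahisom
  rule 2 (rhotacism): gahisom → gahirom
  rule 3: no change — gahirom
  rule 4 (vowel merger): gahirom → gahirum
  rule 5 (h-loss): gahirum → gairum
  ⇒ Takai gairum
Takai 'gairum' matches the regular reflex exactly, so the pair is cognate.

yes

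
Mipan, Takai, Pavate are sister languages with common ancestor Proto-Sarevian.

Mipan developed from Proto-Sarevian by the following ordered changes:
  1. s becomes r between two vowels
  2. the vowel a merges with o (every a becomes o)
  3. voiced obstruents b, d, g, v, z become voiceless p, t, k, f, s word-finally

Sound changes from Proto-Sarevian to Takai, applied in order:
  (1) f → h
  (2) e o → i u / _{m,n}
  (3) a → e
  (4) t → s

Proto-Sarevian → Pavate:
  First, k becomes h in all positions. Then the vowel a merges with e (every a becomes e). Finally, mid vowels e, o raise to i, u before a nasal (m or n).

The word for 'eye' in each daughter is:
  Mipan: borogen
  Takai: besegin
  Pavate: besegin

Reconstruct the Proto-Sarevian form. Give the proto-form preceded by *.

*basagen

Position 3: Mipan has r, Takai has s, Pavate has s. Pavate preserves s here (none of its changes turn any other segment into s), so the proto-segment is *s.
Position 2: Mipan has o, Takai has e, Pavate has e. Taking the neighbouring segments as reconstructed: Mipan o could go back to *a or *o; Takai e could go back to *a or *e; Pavate e could go back to *a or *e — the one source consistent with every daughter is *a.
Continuing position by position gives *basagen; check it forward:
Mipan: *basagen > baragen > borogen  (by rhotacism, vowel merger)
Takai: *basagen
  basagen (rule 1 does not apply)
  basagen → basagin   [pre-nasal raising]
  basagin → besegin   [vowel merger]
  besegin (rule 4 does not apply)
  giving Takai besegin.
Pavate: *basagen > besegen > besegin  (by vowel merger, pre-nasal raising)
Only *basagen yields all of Mipan borogen, Takai besegin, Pavate besegin.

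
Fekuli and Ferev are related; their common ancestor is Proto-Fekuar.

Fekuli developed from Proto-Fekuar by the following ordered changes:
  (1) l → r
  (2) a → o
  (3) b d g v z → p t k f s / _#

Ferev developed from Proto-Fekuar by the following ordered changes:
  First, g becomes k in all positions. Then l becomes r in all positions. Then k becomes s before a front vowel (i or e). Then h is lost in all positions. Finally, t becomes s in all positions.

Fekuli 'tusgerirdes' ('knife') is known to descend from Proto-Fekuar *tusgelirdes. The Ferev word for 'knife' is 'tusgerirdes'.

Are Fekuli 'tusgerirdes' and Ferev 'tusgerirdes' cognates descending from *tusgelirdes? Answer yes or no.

Derive the expected Ferev reflex of *tusgelirdes:
Ferev: *tusgelirdes
  tusgelirdes → tuskelirdes   [unconditioned shift]
  tuskelirdes → tuskerirdes   [unconditioned shift]
  tuskerirdes → tusserirdes   [palatalisation]
  tusserirdes (rule 4 does not apply)
  tusserirdes → susserirdes   [unconditioned shift]
  giving Ferev susserirdes.
The regular Ferev reflex would be 'susserirdes', but the attested form is 'tusgerirdes'. The correspondence is irregular, so they are not cognates (the Ferev form has a different source).

no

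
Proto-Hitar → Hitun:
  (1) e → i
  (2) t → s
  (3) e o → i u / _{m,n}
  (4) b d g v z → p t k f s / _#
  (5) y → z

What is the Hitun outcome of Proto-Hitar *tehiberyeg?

Hitun: start from *tehiberyeg.
  rule 1 (vowel merger): tehiberyeg → tihibiryig
  rule 2 (unconditioned shift): tihibiryig → sihibiryig
  rule 3: no change — sihibiryig
  rule 4 (final devoicing): sihibiryig → sihibiryik
  rule 5 (unconditioned shift): sihibiryik → sihibirzik
  ⇒ Hitun sihibirzik

sihibirzik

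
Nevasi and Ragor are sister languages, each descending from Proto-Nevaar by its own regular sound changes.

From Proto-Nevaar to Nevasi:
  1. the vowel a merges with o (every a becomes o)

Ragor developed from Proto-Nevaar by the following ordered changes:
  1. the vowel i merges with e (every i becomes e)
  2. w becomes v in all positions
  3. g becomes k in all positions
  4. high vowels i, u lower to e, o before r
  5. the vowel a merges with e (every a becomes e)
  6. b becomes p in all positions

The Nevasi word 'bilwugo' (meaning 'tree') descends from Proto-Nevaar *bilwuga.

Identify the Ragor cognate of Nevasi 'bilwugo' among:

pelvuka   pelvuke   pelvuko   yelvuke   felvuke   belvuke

Ragor: *bilwuga > belwuga > belvuga > belvuka > belvuke > pelvuke  (by vowel merger, unconditioned shift, unconditioned shift, vowel merger, unconditioned shift)
The other candidates each miss or misapply at least one Ragor change.

pelvuke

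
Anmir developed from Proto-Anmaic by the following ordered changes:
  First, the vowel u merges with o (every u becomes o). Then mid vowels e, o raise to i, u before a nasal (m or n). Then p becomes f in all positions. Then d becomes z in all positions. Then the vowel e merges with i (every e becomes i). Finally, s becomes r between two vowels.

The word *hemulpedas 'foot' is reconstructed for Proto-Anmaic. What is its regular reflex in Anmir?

himolfizas

Anmir: start from *hemulpedas.
  rule 1 (vowel merger): hemulpedas → hemolpedas
  rule 2 (pre-nasal raising): hemolpedas → himolpedas
  rule 3 (unconditioned shift): himolpedas → himolfedas
  rule 4 (unconditioned shift): himolfedas → himolfezas
  rule 5 (vowel merger): himolfezas → himolfizas
  rule 6: no change — himolfizas
  ⇒ Anmir himolfizas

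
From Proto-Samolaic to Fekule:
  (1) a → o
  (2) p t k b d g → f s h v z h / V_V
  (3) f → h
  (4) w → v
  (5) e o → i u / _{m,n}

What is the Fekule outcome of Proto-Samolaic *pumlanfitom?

pumlunhisum

Fekule: start from *pumlanfitom.
  rule 1 (vowel merger): pumlanfitom → pumlonfitom
  rule 2 (intervocalic lenition): pumlonfitom → pumlonfisom
  rule 3 (unconditioned shift): pumlonfisom → pumlonhisom
  rule 4: no change — pumlonhisom
  rule 5 (pre-nasal raising): pumlonhisom → pumlunhisum
  ⇒ Fekule pumlunhisum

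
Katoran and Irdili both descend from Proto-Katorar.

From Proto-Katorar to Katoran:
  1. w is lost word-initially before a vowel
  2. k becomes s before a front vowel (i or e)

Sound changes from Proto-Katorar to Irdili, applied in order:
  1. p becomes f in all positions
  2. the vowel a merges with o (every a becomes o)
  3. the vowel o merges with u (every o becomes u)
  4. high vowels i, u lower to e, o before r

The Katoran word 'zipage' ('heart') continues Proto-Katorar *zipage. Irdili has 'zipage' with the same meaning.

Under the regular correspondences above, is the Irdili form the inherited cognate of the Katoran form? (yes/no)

no

Derive the expected Irdili reflex of *zipage:
Irdili: *zipage > zifage > zifoge > zifuge  (by unconditioned shift, vowel merger, vowel merger)
The regular Irdili reflex would be 'zifuge', but the attested form is 'zipage'. The correspondence is irregular, so they are not cognates (the Irdili form has a different source).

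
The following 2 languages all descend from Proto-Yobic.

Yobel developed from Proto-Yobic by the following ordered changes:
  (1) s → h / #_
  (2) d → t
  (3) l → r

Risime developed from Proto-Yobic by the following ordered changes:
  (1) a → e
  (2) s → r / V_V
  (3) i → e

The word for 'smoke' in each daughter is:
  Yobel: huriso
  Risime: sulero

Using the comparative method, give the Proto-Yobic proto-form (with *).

*suliso

Position 3: Yobel has r, Risime has l. Risime preserves l here (none of its changes turn any other segment into l), so the proto-segment is *l.
Position 5: Yobel has s, Risime has r. Yobel preserves s here (none of its changes turn any other segment into s), so the proto-segment is *s.
This points to *suliso. Verify forward in each daughter:
Yobel: *suliso
  suliso → huliso   [debuccalisation]
  huliso (rule 2 does not apply)
  huliso → huriso   [unconditioned shift]
  giving Yobel huriso.
Risime: start from *suliso.
  rule 1: no change — suliso
  rule 2 (rhotacism): suliso → suliro
  rule 3 (vowel merger): suliro → sulero
  ⇒ Risime sulero
*suliso is the unique common source.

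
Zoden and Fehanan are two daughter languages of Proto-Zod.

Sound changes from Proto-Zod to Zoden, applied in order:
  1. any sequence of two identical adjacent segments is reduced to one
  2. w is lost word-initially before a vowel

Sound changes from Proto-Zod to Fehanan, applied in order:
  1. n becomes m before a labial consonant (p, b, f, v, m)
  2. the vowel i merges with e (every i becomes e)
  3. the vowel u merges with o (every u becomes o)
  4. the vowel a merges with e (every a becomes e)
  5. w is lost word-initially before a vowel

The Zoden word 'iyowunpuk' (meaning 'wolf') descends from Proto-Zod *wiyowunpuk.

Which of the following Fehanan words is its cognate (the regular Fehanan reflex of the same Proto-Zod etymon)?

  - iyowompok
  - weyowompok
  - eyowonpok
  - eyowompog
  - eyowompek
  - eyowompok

Fehanan: *wiyowunpuk
  wiyowunpuk → wiyowumpuk   [nasal place assimilation]
  wiyowumpuk → weyowumpuk   [vowel merger]
  weyowumpuk → weyowompok   [vowel merger]
  weyowompok (rule 4 does not apply)
  weyowompok → eyowompok   [glide loss]
  giving Fehanan eyowompok.
Among the options, 'eyowompok' alone shows every Fehanan change applied in order.

eyowompok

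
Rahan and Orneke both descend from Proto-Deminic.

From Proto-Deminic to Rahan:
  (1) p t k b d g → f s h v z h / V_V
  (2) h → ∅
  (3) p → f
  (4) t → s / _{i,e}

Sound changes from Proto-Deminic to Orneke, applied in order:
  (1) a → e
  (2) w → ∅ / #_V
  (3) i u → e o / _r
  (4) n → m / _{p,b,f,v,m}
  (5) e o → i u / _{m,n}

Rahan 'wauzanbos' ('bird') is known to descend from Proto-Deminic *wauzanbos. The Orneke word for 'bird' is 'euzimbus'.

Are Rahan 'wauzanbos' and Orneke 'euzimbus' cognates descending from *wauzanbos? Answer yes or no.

Derive the expected Orneke reflex of *wauzanbos:
Orneke: *wauzanbos
  wauzanbos → weuzenbos   [vowel merger]
  weuzenbos → euzenbos   [glide loss]
  euzenbos (rule 3 does not apply)
  euzenbos → euzembos   [nasal place assimilation]
  euzembos → euzimbos   [pre-nasal raising]
  giving Orneke euzimbos.
The regular Orneke reflex would be 'euzimbos', but the attested form is 'euzimbus'. The correspondence is irregular, so they are not cognates (the Orneke form has a different source).

no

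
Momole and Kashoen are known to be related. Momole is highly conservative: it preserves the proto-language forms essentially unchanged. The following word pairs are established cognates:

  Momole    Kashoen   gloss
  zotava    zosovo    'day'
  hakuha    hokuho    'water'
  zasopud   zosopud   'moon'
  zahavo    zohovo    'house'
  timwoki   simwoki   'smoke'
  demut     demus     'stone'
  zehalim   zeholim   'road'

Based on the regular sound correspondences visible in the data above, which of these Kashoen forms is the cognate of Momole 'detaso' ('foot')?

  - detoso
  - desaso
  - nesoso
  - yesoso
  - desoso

desoso

zotava ~ zosovo — Momole t corresponds to Kashoen s between vowels (before a back vowel).
hakuha ~ hokuho, zasopud ~ zosopud — Momole a corresponds to Kashoen o after a consonant, before a consonant other than r, m, n, p, b, f, v.
Applying these to Momole 'detaso':
  detaso → desaso   (t→s between vowels (before a back vowel))
  desaso → desoso   (a→o after a consonant, before a consonant other than r, m, n, p, b, f, v)
So the Kashoen cognate is 'desoso'.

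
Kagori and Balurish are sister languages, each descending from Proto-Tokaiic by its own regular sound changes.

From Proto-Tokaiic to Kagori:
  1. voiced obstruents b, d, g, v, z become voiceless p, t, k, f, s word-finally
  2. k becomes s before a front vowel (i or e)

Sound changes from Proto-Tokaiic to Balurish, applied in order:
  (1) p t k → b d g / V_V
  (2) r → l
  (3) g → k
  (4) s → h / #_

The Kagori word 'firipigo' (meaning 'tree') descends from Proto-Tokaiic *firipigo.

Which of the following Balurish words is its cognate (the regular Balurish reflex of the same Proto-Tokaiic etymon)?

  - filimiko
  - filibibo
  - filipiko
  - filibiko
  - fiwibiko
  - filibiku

Balurish: *firipigo > firibigo > filibigo > filibiko  (by intervocalic voicing, unconditioned shift, unconditioned shift)

filibiko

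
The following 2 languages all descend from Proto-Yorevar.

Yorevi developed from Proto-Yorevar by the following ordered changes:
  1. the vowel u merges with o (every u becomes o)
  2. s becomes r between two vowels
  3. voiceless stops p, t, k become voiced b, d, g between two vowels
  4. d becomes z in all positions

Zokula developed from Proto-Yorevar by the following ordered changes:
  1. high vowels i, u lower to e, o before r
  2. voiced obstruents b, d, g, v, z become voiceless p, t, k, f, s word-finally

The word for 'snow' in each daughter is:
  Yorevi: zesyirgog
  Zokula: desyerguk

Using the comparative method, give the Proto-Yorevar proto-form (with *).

Position 8: Yorevi has o, Zokula has u. Zokula preserves u here (none of its changes turn any other segment into u), so the proto-segment is *u.
Position 5: Yorevi has i, Zokula has e. Yorevi preserves i here (none of its changes turn any other segment into i), so the proto-segment is *i.
Verify the candidate proto-form against each daughter:
Yorevi: *desyirgug > desyirgog > zesyirgog  (by vowel merger, unconditioned shift)
Zokula: *desyirgug > desyergug > desyerguk  (by pre-rhotic lowering, final devoicing)
*desyirgug is the unique common source.

*desyirgug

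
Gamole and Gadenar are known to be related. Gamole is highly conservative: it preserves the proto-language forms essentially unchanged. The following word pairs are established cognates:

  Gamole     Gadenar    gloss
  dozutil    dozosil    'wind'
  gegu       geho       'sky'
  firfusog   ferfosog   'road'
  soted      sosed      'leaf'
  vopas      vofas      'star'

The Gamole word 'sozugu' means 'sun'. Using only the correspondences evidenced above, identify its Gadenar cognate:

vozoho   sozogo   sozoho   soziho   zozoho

sozoho

dozutil ~ dozosil, firfusog ~ ferfosog — Gamole u corresponds to Gadenar o after a consonant, before a consonant other than r, m, n, p, b, f, v.
gegu ~ geho — Gamole g corresponds to Gadenar h between vowels (before a back vowel).
gegu ~ geho — Gamole u corresponds to Gadenar o word-finally.
Applying these to Gamole 'sozugu':
  sozugu → sozogu   (u→o after a consonant, before a consonant other than r, m, n, p, b, f, v)
  sozogu → sozohu   (g→h between vowels (before a back vowel))
  sozohu → sozoho   (u→o word-finally)
So the Gadenar cognate is 'sozoho'.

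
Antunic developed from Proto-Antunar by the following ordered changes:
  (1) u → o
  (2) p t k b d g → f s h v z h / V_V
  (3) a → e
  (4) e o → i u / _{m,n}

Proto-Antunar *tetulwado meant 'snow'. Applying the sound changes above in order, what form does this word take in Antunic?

Antunic: start from *tetulwado.
  rule 1 (vowel merger): tetulwado → tetolwado
  rule 2 (intervocalic lenition): tetolwado → tesolwazo
  rule 3 (vowel merger): tesolwazo → tesolwezo
  rule 4: no change — tesolwezo
  ⇒ Antunic tesolwezo

tesolwezo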